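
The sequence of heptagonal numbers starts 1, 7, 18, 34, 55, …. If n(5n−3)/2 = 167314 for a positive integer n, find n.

259

Set n(5n−3)/2 = 167314, giving 5n² − 3n − 334628 = 0.
So n = (3 + 2587) / 10 = 2590/10 = 259.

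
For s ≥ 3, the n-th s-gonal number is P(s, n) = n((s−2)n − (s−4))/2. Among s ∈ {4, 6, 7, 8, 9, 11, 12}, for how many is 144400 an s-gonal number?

s = 4: P(4, 380) = 144400. ✓
s = 6: P(6, 268) = 143380 and P(6, 269) = 144453; 144400 is not s-gonal.
s = 7: P(7, 240) = 143640 and P(7, 241) = 144841; 144400 is not s-gonal.
s = 8: P(8, 219) = 143445 and P(8, 220) = 144760; 144400 is not s-gonal.
s = 9: P(9, 203) = 143724 and P(9, 204) = 145146; 144400 is not s-gonal.
s = 11: P(11, 179) = 143558 and P(11, 180) = 145170; 144400 is not s-gonal.
s = 12: P(12, 170) = 143820 and P(12, 171) = 145521; 144400 is not s-gonal.
Hits: s ∈ {4} → 1.

1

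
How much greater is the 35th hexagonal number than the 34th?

Consecutive hexagonal numbers differ by 4n − 3: here 4·35 − 3 = 137.

137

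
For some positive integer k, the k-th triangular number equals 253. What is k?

22

Set n(n+1)/2 = 253, giving n² + n − 506 = 0.
The discriminant is 1 + 8·253 = 2025, and √2025 = 45.
So n = (-1 + 45) / 2 = 44/2 = 22.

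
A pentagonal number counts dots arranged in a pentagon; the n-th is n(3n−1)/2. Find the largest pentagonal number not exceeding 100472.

Solve n(3n−1)/2 ≤ 100472 for integer n.
n = 258 gives 99717 ≤ 100472, while n = 259 gives 100492 > 100472; so the answer is 99717.

99717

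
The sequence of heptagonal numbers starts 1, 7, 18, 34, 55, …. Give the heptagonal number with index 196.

The 196th heptagonal number is n(5n−3)/2 with n = 196.
196·(5·196 − 3)/2 = 196·977/2 = 95746.

95746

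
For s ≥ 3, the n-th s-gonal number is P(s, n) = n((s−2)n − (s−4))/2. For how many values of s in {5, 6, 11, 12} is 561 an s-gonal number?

s = 5: P(5, 19) = 532 and P(5, 20) = 590; 561 is not s-gonal.
s = 6: P(6, 17) = 561. ✓
s = 11: P(11, 11) = 506 and P(11, 12) = 606; 561 is not s-gonal.
s = 12: P(12, 11) = 561. ✓
Hits: s ∈ {6, 12} → 2.

2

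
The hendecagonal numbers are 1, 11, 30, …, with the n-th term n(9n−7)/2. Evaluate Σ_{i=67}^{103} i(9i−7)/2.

Σ i(9i−7)/2 = (9Σi² − 7Σi) / 2 over i = 67..103.
Σi = 5356 − 2211 = 3145 and Σi² = 369564 − 98021 = 271543.
(9·271543 − 7·3145) / 2 = 2421872/2 = 1210936.

1210936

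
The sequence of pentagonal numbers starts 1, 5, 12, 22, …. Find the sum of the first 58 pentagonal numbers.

99238

Σ i(3i−1)/2 = (3Σi² − Σi) / 2 over i = 1..58.
Σi = 1711 and Σi² = 66729.
(3·66729 − 1·1711) / 2 = 198476/2 = 99238.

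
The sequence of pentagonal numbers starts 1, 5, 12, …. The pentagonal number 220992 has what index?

384

Set n(3n−1)/2 = 220992, giving 3n² − n − 441984 = 0.
The discriminant is 1 + 24·220992 = 5303809, and √5303809 = 2303.
So n = (1 + 2303) / 6 = 2304/6 = 384.
Check: 384·(3·384 − 1)/2 = 220992. ✓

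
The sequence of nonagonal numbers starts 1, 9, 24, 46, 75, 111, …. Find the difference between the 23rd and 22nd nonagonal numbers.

Consecutive nonagonal numbers differ by 7n − 6: here 7·23 − 6 = 155.

155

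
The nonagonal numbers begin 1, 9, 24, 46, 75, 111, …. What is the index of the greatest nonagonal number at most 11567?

57

Solve n(7n−5)/2 ≤ 11567 for integer n.
n = 57 gives 11229 ≤ 11567, while n = 58 gives 11629 > 11567; so the answer is index 57.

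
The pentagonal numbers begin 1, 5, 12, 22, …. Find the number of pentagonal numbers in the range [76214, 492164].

The n-th pentagonal number is n(3n−1)/2.
Smallest index with value ≥ 76214: n = 226 (giving 76501).
Largest index with value ≤ 492164: n = 572 (giving 490490).
Indices 226 through 572: 347 terms.

347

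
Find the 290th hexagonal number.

167910

The 290th hexagonal number is n(2n−1) with n = 290.
290·(2·290 − 1) = 290·579 = 167910.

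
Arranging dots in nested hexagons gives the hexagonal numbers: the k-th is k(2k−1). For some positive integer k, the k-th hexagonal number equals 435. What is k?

Set n(2n−1) = 435, giving 2n² − n − 435 = 0.
The discriminant is 1 + 8·435 = 3481, and √3481 = 59.
So n = (1 + 59) / 4 = 60/4 = 15.
Check: 15·(2·15 − 1) = 435. ✓

15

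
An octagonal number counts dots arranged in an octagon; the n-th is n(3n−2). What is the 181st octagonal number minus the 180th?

Consecutive octagonal numbers differ by 6n − 5: here 6·181 − 5 = 1081.

1081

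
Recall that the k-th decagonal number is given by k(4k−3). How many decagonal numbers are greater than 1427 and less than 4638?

15

The n-th decagonal number is n(4n−3).
Smallest index with value > 1427: n = 20 (giving 1540).
Largest index with value < 4638: n = 34 (giving 4522).
Indices 20 through 34: 15 terms.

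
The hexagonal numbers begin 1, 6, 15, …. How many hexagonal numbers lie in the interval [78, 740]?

13

The n-th hexagonal number is n(2n−1).
Smallest index with value ≥ 78: n = 7 (giving 91).
Largest index with value ≤ 740: n = 19 (giving 703).
Indices 7 through 19: 13 terms.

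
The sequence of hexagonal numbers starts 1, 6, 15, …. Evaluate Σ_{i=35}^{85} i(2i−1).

386240

Σ i(2i−1) = 2Σi² − Σi over i = 35..85.
Σi = 3655 − 595 = 3060 and Σi² = 208335 − 13685 = 194650.
2·194650 − 1·3060 = 386240.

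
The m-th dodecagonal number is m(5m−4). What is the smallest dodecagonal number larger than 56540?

Solve n(5n−4) > 56540 for integer n.
The largest n with value ≤ 56540 is 106 (since 55756 ≤ 56540 < 56817), so the first above is n = 107, value 56817.

56817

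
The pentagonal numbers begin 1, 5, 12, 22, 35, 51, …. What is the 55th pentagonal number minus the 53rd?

323

55·(3·55 − 1)/2 = 4510 and 53·(3·53 − 1)/2 = 4187.
Difference: 4510 − 4187 = 323.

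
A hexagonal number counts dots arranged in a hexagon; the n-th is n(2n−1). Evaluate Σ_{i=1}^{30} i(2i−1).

18445

Σ i(2i−1) = 2Σi² − Σi over i = 1..30.
Σi = 465 and Σi² = 9455.
2·9455 − 1·465 = 18445.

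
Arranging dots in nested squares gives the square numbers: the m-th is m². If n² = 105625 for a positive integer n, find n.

We need n² = 105625, so n = √105625 = 325.

325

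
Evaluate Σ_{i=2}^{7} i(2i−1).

Σ i(2i−1) = 2Σi² − Σi over i = 2..7.
Σi = 28 − 1 = 27 and Σi² = 140 − 1 = 139.
2·139 − 1·27 = 251.

251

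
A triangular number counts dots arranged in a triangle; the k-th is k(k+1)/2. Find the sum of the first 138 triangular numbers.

447580

Σ i(i+1)/2 = (Σi² + Σi) / 2 over i = 1..138.
Σi = 9591 and Σi² = 885569.
(1·885569 + 1·9591) / 2 = 895160/2 = 447580.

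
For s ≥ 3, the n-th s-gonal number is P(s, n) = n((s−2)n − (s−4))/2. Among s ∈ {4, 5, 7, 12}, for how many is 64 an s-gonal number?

2

s = 4: P(4, 8) = 64. ✓
s = 5: P(5, 6) = 51 and P(5, 7) = 70; 64 is not s-gonal.
s = 7: P(7, 5) = 55 and P(7, 6) = 81; 64 is not s-gonal.
s = 12: P(12, 4) = 64. ✓
Hits: s ∈ {4, 12} → 2.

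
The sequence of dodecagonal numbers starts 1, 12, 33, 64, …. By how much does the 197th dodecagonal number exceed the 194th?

197·(5·197 − 4) = 193257 and 194·(5·194 − 4) = 187404.
Difference: 193257 − 187404 = 5853.

5853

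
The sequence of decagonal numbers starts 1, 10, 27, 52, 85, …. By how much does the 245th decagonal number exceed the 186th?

245·(4·245 − 3) = 239365 and 186·(4·186 − 3) = 137826.
Difference: 239365 − 137826 = 101539.

101539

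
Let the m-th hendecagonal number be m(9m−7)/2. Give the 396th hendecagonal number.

704286

The 396th hendecagonal number is n(9n−7)/2 with n = 396.
396·(9·396 − 7)/2 = 396·3557/2 = 704286.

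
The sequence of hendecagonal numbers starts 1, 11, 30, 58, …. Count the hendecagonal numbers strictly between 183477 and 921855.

250

The n-th hendecagonal number is n(9n−7)/2.
Smallest index with value > 183477: n = 203 (giving 184730).
Largest index with value < 921855: n = 452 (giving 917786).
Indices 203 through 452: 250 terms.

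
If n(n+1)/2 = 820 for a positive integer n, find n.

40

Set n(n+1)/2 = 820, giving n² + n − 1640 = 0.
The discriminant is 1 + 8·820 = 6561, and √6561 = 81.
So n = (-1 + 81) / 2 = 80/2 = 40.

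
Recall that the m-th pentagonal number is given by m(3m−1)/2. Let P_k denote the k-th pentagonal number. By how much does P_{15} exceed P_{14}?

Consecutive pentagonal numbers differ by 3n − 2: here 3·15 − 2 = 43.

43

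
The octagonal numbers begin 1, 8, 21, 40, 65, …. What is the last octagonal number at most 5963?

Solve n(3n−2) ≤ 5963 for integer n.
n = 44 gives 5720 ≤ 5963, while n = 45 gives 5985 > 5963; so the answer is 5720.

5720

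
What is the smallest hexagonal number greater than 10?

15

Solve n(2n−1) > 10 for integer n.
The largest n with value ≤ 10 is 2 (since 6 ≤ 10 < 15), so the first above is n = 3, value 15.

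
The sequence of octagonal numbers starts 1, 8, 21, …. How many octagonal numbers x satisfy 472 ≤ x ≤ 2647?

The n-th octagonal number is n(3n−2).
Smallest index with value ≥ 472: n = 13 (giving 481).
Largest index with value ≤ 2647: n = 30 (giving 2640).
Indices 13 through 30: 18 terms.

18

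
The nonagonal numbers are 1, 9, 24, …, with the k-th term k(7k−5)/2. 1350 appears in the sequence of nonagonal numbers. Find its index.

20

Set n(7n−5)/2 = 1350, giving 7n² − 5n − 2700 = 0.
The discriminant is 25 + 56·1350 = 75625, and √75625 = 275.
So n = (5 + 275) / 14 = 280/14 = 20.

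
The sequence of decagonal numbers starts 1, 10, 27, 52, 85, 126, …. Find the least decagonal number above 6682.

Solve n(4n−3) > 6682 for integer n.
The largest n with value ≤ 6682 is 41 (since 6601 ≤ 6682 < 6930), so the first above is n = 42, value 6930.

6930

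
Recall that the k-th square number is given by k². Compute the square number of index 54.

The 54th square number is n² with n = 54.
54² = 2916.

2916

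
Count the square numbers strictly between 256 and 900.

13

The n-th square number is n².
Smallest index with value > 256: n = 17 (giving 289).
Largest index with value < 900: n = 29 (giving 841).
Indices 17 through 29: 13 terms.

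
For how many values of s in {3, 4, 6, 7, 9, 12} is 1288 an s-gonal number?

1

s = 3: P(3, 50) = 1275 and P(3, 51) = 1326; 1288 is not s-gonal.
s = 4: P(4, 35) = 1225 and P(4, 36) = 1296; 1288 is not s-gonal.
s = 6: P(6, 25) = 1225 and P(6, 26) = 1326; 1288 is not s-gonal.
s = 7: P(7, 23) = 1288. ✓
s = 9: P(9, 19) = 1216 and P(9, 20) = 1350; 1288 is not s-gonal.
s = 12: P(12, 16) = 1216 and P(12, 17) = 1377; 1288 is not s-gonal.
Hits: s ∈ {7} → 1.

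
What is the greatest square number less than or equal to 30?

Solve n² ≤ 30 for integer n.
n = 5 gives 25 ≤ 30, while n = 6 gives 36 > 30; so the answer is 25.

25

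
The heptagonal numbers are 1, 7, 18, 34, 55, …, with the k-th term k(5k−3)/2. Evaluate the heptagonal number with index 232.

134212

The 232nd heptagonal number is n(5n−3)/2 with n = 232.
232·(5·232 − 3)/2 = 232·1157/2 = 134212.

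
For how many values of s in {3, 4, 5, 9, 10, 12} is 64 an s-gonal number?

s = 3: P(3, 10) = 55 and P(3, 11) = 66; 64 is not s-gonal.
s = 4: P(4, 8) = 64. ✓
s = 5: P(5, 6) = 51 and P(5, 7) = 70; 64 is not s-gonal.
s = 9: P(9, 4) = 46 and P(9, 5) = 75; 64 is not s-gonal.
s = 10: P(10, 4) = 52 and P(10, 5) = 85; 64 is not s-gonal.
s = 12: P(12, 4) = 64. ✓
Hits: s ∈ {4, 12} → 2.

2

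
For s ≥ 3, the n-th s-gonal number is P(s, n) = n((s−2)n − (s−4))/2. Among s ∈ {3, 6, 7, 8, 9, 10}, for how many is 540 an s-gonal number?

2

s = 3: P(3, 32) = 528 and P(3, 33) = 561; 540 is not s-gonal.
s = 6: P(6, 16) = 496 and P(6, 17) = 561; 540 is not s-gonal.
s = 7: P(7, 15) = 540. ✓
s = 8: P(8, 13) = 481 and P(8, 14) = 560; 540 is not s-gonal.
s = 9: P(9, 12) = 474 and P(9, 13) = 559; 540 is not s-gonal.
s = 10: P(10, 12) = 540. ✓
Hits: s ∈ {7, 10} → 2.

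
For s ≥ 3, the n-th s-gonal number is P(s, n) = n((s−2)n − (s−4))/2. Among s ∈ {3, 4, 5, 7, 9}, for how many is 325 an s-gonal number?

s = 3: P(3, 25) = 325. ✓
s = 4: P(4, 18) = 324 and P(4, 19) = 361; 325 is not s-gonal.
s = 5: P(5, 14) = 287 and P(5, 15) = 330; 325 is not s-gonal.
s = 7: P(7, 11) = 286 and P(7, 12) = 342; 325 is not s-gonal.
s = 9: P(9, 10) = 325. ✓
Hits: s ∈ {3, 9} → 2.

2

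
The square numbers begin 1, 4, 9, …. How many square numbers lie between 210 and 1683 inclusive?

27

The n-th square number is n².
Smallest index with value ≥ 210: n = 15 (giving 225).
Largest index with value ≤ 1683: n = 41 (giving 1681).
Indices 15 through 41: 27 terms.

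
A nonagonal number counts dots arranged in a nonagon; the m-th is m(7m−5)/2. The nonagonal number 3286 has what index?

Set n(7n−5)/2 = 3286, giving 7n² − 5n − 6572 = 0.
The discriminant is 25 + 56·3286 = 184041, and √184041 = 429.
So n = (5 + 429) / 14 = 434/14 = 31.

31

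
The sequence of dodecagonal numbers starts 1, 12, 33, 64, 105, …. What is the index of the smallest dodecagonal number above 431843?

295

Solve n(5n−4) > 431843 for integer n.
The largest n with value ≤ 431843 is 294 (since 431004 ≤ 431843 < 433945), so the first above is n = 295, value 433945.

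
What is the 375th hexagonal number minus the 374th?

1497

Consecutive hexagonal numbers differ by 4n − 3: here 4·375 − 3 = 1497.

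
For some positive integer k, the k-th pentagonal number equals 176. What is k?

11

Set n(3n−1)/2 = 176, giving 3n² − n − 352 = 0.
So n = (1 + 65) / 6 = 66/6 = 11.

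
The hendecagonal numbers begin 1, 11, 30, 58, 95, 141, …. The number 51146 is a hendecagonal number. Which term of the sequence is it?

Set n(9n−7)/2 = 51146, giving 9n² − 7n − 102292 = 0.
The discriminant is 49 + 72·51146 = 3682561, and √3682561 = 1919.
So n = (7 + 1919) / 18 = 1926/18 = 107.

107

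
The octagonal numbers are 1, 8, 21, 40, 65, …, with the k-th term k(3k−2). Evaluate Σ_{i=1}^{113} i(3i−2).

Σ i(3i−2) = 3Σi² − 2Σi over i = 1..113.
Σi = 6441 and Σi² = 487369.
3·487369 − 2·6441 = 1449225.

1449225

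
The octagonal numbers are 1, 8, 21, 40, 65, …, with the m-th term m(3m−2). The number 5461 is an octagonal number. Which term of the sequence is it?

43

Set n(3n−2) = 5461, giving 3n² − 2n − 5461 = 0.
The discriminant is 4 + 12·5461 = 65536, and √65536 = 256.
So n = (2 + 256) / 6 = 258/6 = 43.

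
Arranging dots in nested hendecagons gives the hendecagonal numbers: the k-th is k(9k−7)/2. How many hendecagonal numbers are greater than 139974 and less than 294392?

The n-th hendecagonal number is n(9n−7)/2.
Smallest index with value > 139974: n = 177 (giving 140361).
Largest index with value < 294392: n = 256 (giving 294016).
Indices 177 through 256: 80 terms.

80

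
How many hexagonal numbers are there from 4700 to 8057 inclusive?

The n-th hexagonal number is n(2n−1).
Smallest index with value ≥ 4700: n = 49 (giving 4753).
Largest index with value ≤ 8057: n = 63 (giving 7875).
Indices 49 through 63: 15 terms.

15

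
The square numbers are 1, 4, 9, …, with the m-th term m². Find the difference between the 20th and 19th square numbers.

39

n² − (n−1)² = 2n − 1, so 20² − 19² = 2·20 − 1 = 39.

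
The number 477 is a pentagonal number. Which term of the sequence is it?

18

Set n(3n−1)/2 = 477, giving 3n² − n − 954 = 0.
The discriminant is 1 + 24·477 = 11449, and √11449 = 107.
So n = (1 + 107) / 6 = 108/6 = 18.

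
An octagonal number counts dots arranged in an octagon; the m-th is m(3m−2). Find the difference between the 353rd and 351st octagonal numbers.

4220

353·(3·353 − 2) = 373121 and 351·(3·351 − 2) = 368901.
Difference: 373121 − 368901 = 4220.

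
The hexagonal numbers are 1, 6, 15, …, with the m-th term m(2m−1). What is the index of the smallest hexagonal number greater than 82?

7

Solve n(2n−1) > 82 for integer n.
The largest n with value ≤ 82 is 6 (since 66 ≤ 82 < 91), so the first above is n = 7, value 91.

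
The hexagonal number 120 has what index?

Set n(2n−1) = 120, giving 2n² − n − 120 = 0.
The discriminant is 1 + 8·120 = 961, and √961 = 31.
So n = (1 + 31) / 4 = 32/4 = 8.
Check: 8·(2·8 − 1) = 120. ✓

8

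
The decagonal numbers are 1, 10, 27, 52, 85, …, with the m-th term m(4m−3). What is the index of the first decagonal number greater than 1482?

20

Solve n(4n−3) > 1482 for integer n.
The largest n with value ≤ 1482 is 19 (since 1387 ≤ 1482 < 1540), so the first above is n = 20, value 1540.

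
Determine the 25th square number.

The 25th square number is n² with n = 25.
25² = 625.

625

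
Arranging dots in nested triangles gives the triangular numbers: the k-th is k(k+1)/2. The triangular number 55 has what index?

Set n(n+1)/2 = 55, giving n² + n − 110 = 0.
So n = (-1 + 21) / 2 = 20/2 = 10.

10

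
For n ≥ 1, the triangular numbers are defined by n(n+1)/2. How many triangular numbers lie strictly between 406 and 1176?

The n-th triangular number is n(n+1)/2.
Smallest index with value > 406: n = 29 (giving 435).
Largest index with value < 1176: n = 47 (giving 1128).
Indices 29 through 47: 19 terms.

19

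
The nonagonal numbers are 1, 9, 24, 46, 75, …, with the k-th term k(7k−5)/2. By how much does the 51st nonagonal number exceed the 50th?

Consecutive nonagonal numbers differ by 7n − 6: here 7·51 − 6 = 351.

351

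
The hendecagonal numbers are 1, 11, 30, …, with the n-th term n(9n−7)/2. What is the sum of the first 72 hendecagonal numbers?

Σ i(9i−7)/2 = (9Σi² − 7Σi) / 2 over i = 1..72.
Σi = 2628 and Σi² = 127020.
(9·127020 − 7·2628) / 2 = 1124784/2 = 562392.

562392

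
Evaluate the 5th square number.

5² = 25.

25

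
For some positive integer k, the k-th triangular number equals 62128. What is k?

Set n(n+1)/2 = 62128, giving n² + n − 124256 = 0.
The discriminant is 1 + 8·62128 = 497025, and √497025 = 705.
So n = (-1 + 705) / 2 = 704/2 = 352.
Check: 352·353/2 = 62128. ✓

352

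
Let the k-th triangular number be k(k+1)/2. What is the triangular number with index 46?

46·47/2 = 2162/2 = 1081.

1081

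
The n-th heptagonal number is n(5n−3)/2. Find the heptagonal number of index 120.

35820

The 120th heptagonal number is n(5n−3)/2 with n = 120.
120·(5·120 − 3)/2 = 120·597/2 = 35820.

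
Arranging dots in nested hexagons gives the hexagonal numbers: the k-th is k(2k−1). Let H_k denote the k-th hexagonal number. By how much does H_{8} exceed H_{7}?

Consecutive hexagonal numbers differ by 4n − 3: here 4·8 − 3 = 29.

29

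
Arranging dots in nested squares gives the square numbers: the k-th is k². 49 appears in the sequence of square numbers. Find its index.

We need n² = 49, so n = √49 = 7.

7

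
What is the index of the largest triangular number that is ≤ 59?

Solve n(n+1)/2 ≤ 59 for integer n.
n = 10 gives 55 ≤ 59, while n = 11 gives 66 > 59; so the answer is index 10.

10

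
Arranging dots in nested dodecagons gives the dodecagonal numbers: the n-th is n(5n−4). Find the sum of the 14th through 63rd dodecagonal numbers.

414925

Σ i(5i−4) = 5Σi² − 4Σi over i = 14..63.
Σi = 2016 − 91 = 1925 and Σi² = 85344 − 819 = 84525.
5·84525 − 4·1925 = 414925.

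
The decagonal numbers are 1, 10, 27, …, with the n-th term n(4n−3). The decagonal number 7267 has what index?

43

Set n(4n−3) = 7267, giving 4n² − 3n − 7267 = 0.
The discriminant is 9 + 16·7267 = 116281, and √116281 = 341.
So n = (3 + 341) / 8 = 344/8 = 43.
Check: 43·(4·43 − 3) = 7267. ✓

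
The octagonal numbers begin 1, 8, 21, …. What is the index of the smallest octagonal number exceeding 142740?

219

Solve n(3n−2) > 142740 for integer n.
The largest n with value ≤ 142740 is 218 (since 142136 ≤ 142740 < 143445), so the first above is n = 219, value 143445.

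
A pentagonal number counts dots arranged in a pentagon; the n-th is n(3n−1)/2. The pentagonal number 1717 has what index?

Set n(3n−1)/2 = 1717, giving 3n² − n − 3434 = 0.
The discriminant is 1 + 24·1717 = 41209, and √41209 = 203.
So n = (1 + 203) / 6 = 204/6 = 34.
Check: 34·(3·34 − 1)/2 = 1717. ✓

34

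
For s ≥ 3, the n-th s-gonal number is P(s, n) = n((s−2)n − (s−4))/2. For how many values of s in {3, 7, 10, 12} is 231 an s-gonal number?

s = 3: P(3, 21) = 231. ✓
s = 7: P(7, 9) = 189 and P(7, 10) = 235; 231 is not s-gonal.
s = 10: P(10, 7) = 175 and P(10, 8) = 232; 231 is not s-gonal.
s = 12: P(12, 7) = 217 and P(12, 8) = 288; 231 is not s-gonal.
Hits: s ∈ {3} → 1.

1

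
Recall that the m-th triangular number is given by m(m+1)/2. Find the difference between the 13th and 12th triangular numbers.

13

Consecutive triangular numbers differ by n: T_{13} − T_{12} = 13.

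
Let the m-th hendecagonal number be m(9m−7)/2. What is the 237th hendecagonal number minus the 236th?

2125

Consecutive hendecagonal numbers differ by 9n − 8: here 9·237 − 8 = 2125.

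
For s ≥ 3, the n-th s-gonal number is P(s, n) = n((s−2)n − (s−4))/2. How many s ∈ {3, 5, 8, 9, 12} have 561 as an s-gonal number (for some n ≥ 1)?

s = 3: P(3, 33) = 561. ✓
s = 5: P(5, 19) = 532 and P(5, 20) = 590; 561 is not s-gonal.
s = 8: P(8, 14) = 560 and P(8, 15) = 645; 561 is not s-gonal.
s = 9: P(9, 13) = 559 and P(9, 14) = 651; 561 is not s-gonal.
s = 12: P(12, 11) = 561. ✓
Hits: s ∈ {3, 12} → 2.

2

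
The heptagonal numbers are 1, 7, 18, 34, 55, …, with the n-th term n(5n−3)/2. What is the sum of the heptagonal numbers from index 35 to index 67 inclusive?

Σ i(5i−3)/2 = (5Σi² − 3Σi) / 2 over i = 35..67.
Σi = 2278 − 595 = 1683 and Σi² = 102510 − 13685 = 88825.
(5·88825 − 3·1683) / 2 = 439076/2 = 219538.

219538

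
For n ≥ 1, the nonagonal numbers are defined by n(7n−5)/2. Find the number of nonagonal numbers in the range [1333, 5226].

The n-th nonagonal number is n(7n−5)/2.
Smallest index with value ≥ 1333: n = 20 (giving 1350).
Largest index with value ≤ 5226: n = 39 (giving 5226).
Indices 20 through 39: 20 terms.

20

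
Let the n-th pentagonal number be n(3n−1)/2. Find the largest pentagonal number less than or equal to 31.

Solve n(3n−1)/2 ≤ 31 for integer n.
n = 4 gives 22 ≤ 31, while n = 5 gives 35 > 31; so the answer is 22.

22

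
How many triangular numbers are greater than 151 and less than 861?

The n-th triangular number is n(n+1)/2.
Smallest index with value > 151: n = 17 (giving 153).
Largest index with value < 861: n = 40 (giving 820).
Indices 17 through 40: 24 terms.

24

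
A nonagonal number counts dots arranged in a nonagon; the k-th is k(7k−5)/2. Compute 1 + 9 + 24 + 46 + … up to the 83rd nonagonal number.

670474

Σ i(7i−5)/2 = (7Σi² − 5Σi) / 2 over i = 1..83.
Σi = 3486 and Σi² = 194054.
(7·194054 − 5·3486) / 2 = 1340948/2 = 670474.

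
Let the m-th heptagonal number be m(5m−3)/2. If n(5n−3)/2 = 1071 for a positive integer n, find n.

21

Set n(5n−3)/2 = 1071, giving 5n² − 3n − 2142 = 0.
The discriminant is 9 + 40·1071 = 42849, and √42849 = 207.
So n = (3 + 207) / 10 = 210/10 = 21.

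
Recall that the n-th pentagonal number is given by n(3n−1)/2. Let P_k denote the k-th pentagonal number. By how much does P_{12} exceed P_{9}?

12·(3·12 − 1)/2 = 210 and 9·(3·9 − 1)/2 = 117.
Difference: 210 − 117 = 93.

93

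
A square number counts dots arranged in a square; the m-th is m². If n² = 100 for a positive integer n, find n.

10

We need n² = 100, so n = √100 = 10.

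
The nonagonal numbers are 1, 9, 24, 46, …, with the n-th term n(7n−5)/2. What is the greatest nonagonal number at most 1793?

Solve n(7n−5)/2 ≤ 1793 for integer n.
n = 22 gives 1639 ≤ 1793, while n = 23 gives 1794 > 1793; so the answer is 1639.

1639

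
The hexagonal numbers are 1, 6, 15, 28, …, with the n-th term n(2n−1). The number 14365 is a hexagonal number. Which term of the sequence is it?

Set n(2n−1) = 14365, giving 2n² − n − 14365 = 0.
The discriminant is 1 + 8·14365 = 114921, and √114921 = 339.
So n = (1 + 339) / 4 = 340/4 = 85.
Check: 85·(2·85 − 1) = 14365. ✓

85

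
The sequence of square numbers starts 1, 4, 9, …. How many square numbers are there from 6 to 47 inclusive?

The n-th square number is n².
Smallest index with value ≥ 6: n = 3 (giving 9).
Largest index with value ≤ 47: n = 6 (giving 36).
Indices 3 through 6: 4 terms.

4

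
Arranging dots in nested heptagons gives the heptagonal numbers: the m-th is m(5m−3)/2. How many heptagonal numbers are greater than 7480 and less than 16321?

26

The n-th heptagonal number is n(5n−3)/2.
Smallest index with value > 7480: n = 56 (giving 7756).
Largest index with value < 16321: n = 81 (giving 16281).
Indices 56 through 81: 26 terms.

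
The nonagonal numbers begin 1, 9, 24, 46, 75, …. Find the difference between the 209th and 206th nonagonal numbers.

209·(7·209 − 5)/2 = 152361 and 206·(7·206 − 5)/2 = 148011.
Difference: 152361 − 148011 = 4350.

4350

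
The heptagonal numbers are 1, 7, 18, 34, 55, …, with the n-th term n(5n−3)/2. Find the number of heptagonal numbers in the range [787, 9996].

The n-th heptagonal number is n(5n−3)/2.
Smallest index with value ≥ 787: n = 19 (giving 874).
Largest index with value ≤ 9996: n = 63 (giving 9828).
Indices 19 through 63: 45 terms.

45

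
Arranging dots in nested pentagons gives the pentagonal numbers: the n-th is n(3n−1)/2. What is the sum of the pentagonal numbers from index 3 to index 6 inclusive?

Σ i(3i−1)/2 = (3Σi² − Σi) / 2 over i = 3..6.
Σi = 21 − 3 = 18 and Σi² = 91 − 5 = 86.
(3·86 − 1·18) / 2 = 240/2 = 120.

120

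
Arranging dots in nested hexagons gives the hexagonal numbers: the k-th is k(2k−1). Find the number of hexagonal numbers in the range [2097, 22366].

The n-th hexagonal number is n(2n−1).
Smallest index with value ≥ 2097: n = 33 (giving 2145).
Largest index with value ≤ 22366: n = 106 (giving 22366).
Indices 33 through 106: 74 terms.

74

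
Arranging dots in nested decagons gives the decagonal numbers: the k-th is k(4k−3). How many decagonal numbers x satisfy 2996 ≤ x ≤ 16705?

The n-th decagonal number is n(4n−3).
Smallest index with value ≥ 2996: n = 28 (giving 3052).
Largest index with value ≤ 16705: n = 65 (giving 16705).
Indices 28 through 65: 38 terms.

38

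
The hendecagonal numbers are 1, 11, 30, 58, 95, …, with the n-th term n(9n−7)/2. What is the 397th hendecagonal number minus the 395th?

397·(9·397 − 7)/2 = 707851 and 395·(9·395 − 7)/2 = 700730.
Difference: 707851 − 700730 = 7121.

7121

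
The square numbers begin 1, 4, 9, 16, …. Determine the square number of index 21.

The 21st square number is n² with n = 21.
21² = 441.

441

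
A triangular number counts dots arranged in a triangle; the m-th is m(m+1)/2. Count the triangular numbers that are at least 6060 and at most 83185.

298

The n-th triangular number is n(n+1)/2.
Smallest index with value ≥ 6060: n = 110 (giving 6105).
Largest index with value ≤ 83185: n = 407 (giving 83028).
Indices 110 through 407: 298 terms.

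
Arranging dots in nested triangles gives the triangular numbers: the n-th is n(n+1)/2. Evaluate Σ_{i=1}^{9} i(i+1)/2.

Σ i(i+1)/2 = (Σi² + Σi) / 2 over i = 1..9.
Σi = 45 and Σi² = 285.
(1·285 + 1·45) / 2 = 330/2 = 165.

165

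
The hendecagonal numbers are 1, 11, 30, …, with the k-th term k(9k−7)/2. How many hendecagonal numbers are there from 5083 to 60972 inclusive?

The n-th hendecagonal number is n(9n−7)/2.
Smallest index with value ≥ 5083: n = 34 (giving 5083).
Largest index with value ≤ 60972: n = 116 (giving 60146).
Indices 34 through 116: 83 terms.

83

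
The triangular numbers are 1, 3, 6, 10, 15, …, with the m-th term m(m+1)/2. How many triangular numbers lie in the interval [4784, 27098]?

The n-th triangular number is n(n+1)/2.
Smallest index with value ≥ 4784: n = 98 (giving 4851).
Largest index with value ≤ 27098: n = 232 (giving 27028).
Indices 98 through 232: 135 terms.

135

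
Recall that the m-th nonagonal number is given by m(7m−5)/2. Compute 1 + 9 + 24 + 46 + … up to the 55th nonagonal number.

195580

Σ i(7i−5)/2 = (7Σi² − 5Σi) / 2 over i = 1..55.
Σi = 1540 and Σi² = 56980.
(7·56980 − 5·1540) / 2 = 391160/2 = 195580.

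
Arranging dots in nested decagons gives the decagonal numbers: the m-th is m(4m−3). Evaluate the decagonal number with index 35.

The 35th decagonal number is n(4n−3) with n = 35.
35·(4·35 − 3) = 35·137 = 4795.

4795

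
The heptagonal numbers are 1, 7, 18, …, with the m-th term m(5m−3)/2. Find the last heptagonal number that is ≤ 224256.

223054

Solve n(5n−3)/2 ≤ 224256 for integer n.
n = 299 gives 223054 ≤ 224256, while n = 300 gives 224550 > 224256; so the answer is 223054.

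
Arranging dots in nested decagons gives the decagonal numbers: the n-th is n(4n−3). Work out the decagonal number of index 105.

The 105th decagonal number is n(4n−3) with n = 105.
105·(4·105 − 3) = 105·417 = 43785.

43785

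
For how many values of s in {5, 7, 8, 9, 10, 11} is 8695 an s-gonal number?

1

s = 5: P(5, 76) = 8626 and P(5, 77) = 8855; 8695 is not s-gonal.
s = 7: P(7, 59) = 8614 and P(7, 60) = 8910; 8695 is not s-gonal.
s = 8: P(8, 54) = 8640 and P(8, 55) = 8965; 8695 is not s-gonal.
s = 9: P(9, 50) = 8625 and P(9, 51) = 8976; 8695 is not s-gonal.
s = 10: P(10, 47) = 8695. ✓
s = 11: P(11, 44) = 8558 and P(11, 45) = 8955; 8695 is not s-gonal.
Hits: s ∈ {10} → 1.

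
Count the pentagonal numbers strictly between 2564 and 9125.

The n-th pentagonal number is n(3n−1)/2.
Smallest index with value > 2564: n = 42 (giving 2625).
Largest index with value < 9125: n = 78 (giving 9087).
Indices 42 through 78: 37 terms.

37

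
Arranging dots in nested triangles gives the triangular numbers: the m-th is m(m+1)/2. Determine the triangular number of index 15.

15·16/2 = 240/2 = 120.

120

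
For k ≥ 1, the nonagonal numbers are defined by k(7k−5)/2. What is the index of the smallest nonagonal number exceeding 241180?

263

Solve n(7n−5)/2 > 241180 for integer n.
The largest n with value ≤ 241180 is 262 (since 239599 ≤ 241180 < 241434), so the first above is n = 263, value 241434.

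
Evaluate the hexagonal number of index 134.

35778

The 134th hexagonal number is n(2n−1) with n = 134.
134·(2·134 − 1) = 134·267 = 35778.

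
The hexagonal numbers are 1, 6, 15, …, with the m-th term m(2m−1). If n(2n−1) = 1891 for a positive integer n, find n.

Set n(2n−1) = 1891, giving 2n² − n − 1891 = 0.
The discriminant is 1 + 8·1891 = 15129, and √15129 = 123.
So n = (1 + 123) / 4 = 124/4 = 31.

31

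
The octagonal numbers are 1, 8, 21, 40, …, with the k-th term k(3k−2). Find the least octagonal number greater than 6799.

Solve n(3n−2) > 6799 for integer n.
The largest n with value ≤ 6799 is 47 (since 6533 ≤ 6799 < 6816), so the first above is n = 48, value 6816.

6816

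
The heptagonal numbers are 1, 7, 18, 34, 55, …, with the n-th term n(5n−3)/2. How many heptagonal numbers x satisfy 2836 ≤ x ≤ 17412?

The n-th heptagonal number is n(5n−3)/2.
Smallest index with value ≥ 2836: n = 34 (giving 2839).
Largest index with value ≤ 17412: n = 83 (giving 17098).
Indices 34 through 83: 50 terms.

50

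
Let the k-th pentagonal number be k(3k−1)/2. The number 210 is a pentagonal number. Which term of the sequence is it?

12

Set n(3n−1)/2 = 210, giving 3n² − n − 420 = 0.
So n = (1 + 71) / 6 = 72/6 = 12.
Check: 12·(3·12 − 1)/2 = 210. ✓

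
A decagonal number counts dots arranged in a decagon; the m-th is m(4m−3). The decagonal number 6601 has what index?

Set n(4n−3) = 6601, giving 4n² − 3n − 6601 = 0.
The discriminant is 9 + 16·6601 = 105625, and √105625 = 325.
So n = (3 + 325) / 8 = 328/8 = 41.

41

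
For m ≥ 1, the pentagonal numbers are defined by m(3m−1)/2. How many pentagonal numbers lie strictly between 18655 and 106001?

154

The n-th pentagonal number is n(3n−1)/2.
Smallest index with value > 18655: n = 112 (giving 18760).
Largest index with value < 106001: n = 265 (giving 105205).
Indices 112 through 265: 154 terms.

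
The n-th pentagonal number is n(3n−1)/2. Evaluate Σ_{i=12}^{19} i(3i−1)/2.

Σ i(3i−1)/2 = (3Σi² − Σi) / 2 over i = 12..19.
Σi = 190 − 66 = 124 and Σi² = 2470 − 506 = 1964.
(3·1964 − 1·124) / 2 = 5768/2 = 2884.

2884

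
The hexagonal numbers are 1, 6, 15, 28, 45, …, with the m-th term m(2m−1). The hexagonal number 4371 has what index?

47

Set n(2n−1) = 4371, giving 2n² − n − 4371 = 0.
The discriminant is 1 + 8·4371 = 34969, and √34969 = 187.
So n = (1 + 187) / 4 = 188/4 = 47.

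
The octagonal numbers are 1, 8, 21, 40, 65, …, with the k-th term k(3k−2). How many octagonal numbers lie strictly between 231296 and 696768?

204

The n-th octagonal number is n(3n−2).
Smallest index with value > 231296: n = 279 (giving 232965).
Largest index with value < 696768: n = 482 (giving 696008).
Indices 279 through 482: 204 terms.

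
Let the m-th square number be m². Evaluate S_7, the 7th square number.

The 7th square number is n² with n = 7.
7² = 49.

49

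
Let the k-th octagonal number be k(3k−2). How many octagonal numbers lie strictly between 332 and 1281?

10

The n-th octagonal number is n(3n−2).
Smallest index with value > 332: n = 11 (giving 341).
Largest index with value < 1281: n = 20 (giving 1160).
Indices 11 through 20: 10 terms.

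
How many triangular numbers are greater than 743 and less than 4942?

The n-th triangular number is n(n+1)/2.
Smallest index with value > 743: n = 39 (giving 780).
Largest index with value < 4942: n = 98 (giving 4851).
Indices 39 through 98: 60 terms.

60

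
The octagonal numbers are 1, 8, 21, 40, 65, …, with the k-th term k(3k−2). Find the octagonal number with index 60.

The 60th octagonal number is n(3n−2) with n = 60.
60·(3·60 − 2) = 60·178 = 10680.

10680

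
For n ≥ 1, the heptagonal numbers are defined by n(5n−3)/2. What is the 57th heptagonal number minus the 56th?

Consecutive heptagonal numbers differ by 5n − 4: here 5·57 − 4 = 281.

281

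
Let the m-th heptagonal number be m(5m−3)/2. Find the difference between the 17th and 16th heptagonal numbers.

81

Consecutive heptagonal numbers differ by 5n − 4: here 5·17 − 4 = 81.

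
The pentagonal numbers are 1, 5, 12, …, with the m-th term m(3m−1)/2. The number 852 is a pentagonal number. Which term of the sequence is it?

24

Set n(3n−1)/2 = 852, giving 3n² − n − 1704 = 0.
The discriminant is 1 + 24·852 = 20449, and √20449 = 143.
So n = (1 + 143) / 6 = 144/6 = 24.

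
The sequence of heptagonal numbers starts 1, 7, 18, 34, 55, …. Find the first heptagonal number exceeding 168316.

168610

Solve n(5n−3)/2 > 168316 for integer n.
The largest n with value ≤ 168316 is 259 (since 167314 ≤ 168316 < 168610), so the first above is n = 260, value 168610.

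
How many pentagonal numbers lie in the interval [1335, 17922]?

The n-th pentagonal number is n(3n−1)/2.
Smallest index with value ≥ 1335: n = 30 (giving 1335).
Largest index with value ≤ 17922: n = 109 (giving 17767).
Indices 30 through 109: 80 terms.

80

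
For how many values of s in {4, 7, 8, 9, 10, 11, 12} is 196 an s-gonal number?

s = 4: P(4, 14) = 196. ✓
s = 7: P(7, 9) = 189 and P(7, 10) = 235; 196 is not s-gonal.
s = 8: P(8, 8) = 176 and P(8, 9) = 225; 196 is not s-gonal.
s = 9: P(9, 7) = 154 and P(9, 8) = 204; 196 is not s-gonal.
s = 10: P(10, 7) = 175 and P(10, 8) = 232; 196 is not s-gonal.
s = 11: P(11, 7) = 196. ✓
s = 12: P(12, 6) = 156 and P(12, 7) = 217; 196 is not s-gonal.
Hits: s ∈ {4, 11} → 2.

2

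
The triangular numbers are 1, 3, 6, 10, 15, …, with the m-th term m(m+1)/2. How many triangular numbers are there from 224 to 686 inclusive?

16

The n-th triangular number is n(n+1)/2.
Smallest index with value ≥ 224: n = 21 (giving 231).
Largest index with value ≤ 686: n = 36 (giving 666).
Indices 21 through 36: 16 terms.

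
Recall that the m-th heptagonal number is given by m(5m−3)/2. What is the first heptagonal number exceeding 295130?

295324

Solve n(5n−3)/2 > 295130 for integer n.
The largest n with value ≤ 295130 is 343 (since 293608 ≤ 295130 < 295324), so the first above is n = 344, value 295324.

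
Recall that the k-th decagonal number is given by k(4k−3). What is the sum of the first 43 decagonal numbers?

Σ i(4i−3) = 4Σi² − 3Σi over i = 1..43.
Σi = 946 and Σi² = 27434.
4·27434 − 3·946 = 106898.

106898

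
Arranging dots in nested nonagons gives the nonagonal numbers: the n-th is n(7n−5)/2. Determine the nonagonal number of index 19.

1216

19·(7·19 − 5)/2 = 19·128/2 = 19·64 = 1216.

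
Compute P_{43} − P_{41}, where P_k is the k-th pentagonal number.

251

43·(3·43 − 1)/2 = 2752 and 41·(3·41 − 1)/2 = 2501.
Difference: 2752 − 2501 = 251.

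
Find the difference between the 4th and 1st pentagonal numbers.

4·(3·4 − 1)/2 = 22 and 1·(3·1 − 1)/2 = 1.
Difference: 22 − 1 = 21.

21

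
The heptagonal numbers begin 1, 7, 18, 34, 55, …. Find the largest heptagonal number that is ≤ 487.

Solve n(5n−3)/2 ≤ 487 for integer n.
n = 14 gives 469 ≤ 487, while n = 15 gives 540 > 487; so the answer is 469.

469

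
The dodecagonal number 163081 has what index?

Set n(5n−4) = 163081, giving 5n² − 4n − 163081 = 0.
So n = (4 + 1806) / 10 = 1810/10 = 181.
Check: 181·(5·181 − 4) = 163081. ✓

181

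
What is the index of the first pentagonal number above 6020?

64

Solve n(3n−1)/2 > 6020 for integer n.
The largest n with value ≤ 6020 is 63 (since 5922 ≤ 6020 < 6112), so the first above is n = 64, value 6112.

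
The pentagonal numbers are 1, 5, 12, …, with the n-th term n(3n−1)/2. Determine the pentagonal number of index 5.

35

The 5th pentagonal number is n(3n−1)/2 with n = 5.
5·(3·5 − 1)/2 = 5·14/2 = 5·7 = 35.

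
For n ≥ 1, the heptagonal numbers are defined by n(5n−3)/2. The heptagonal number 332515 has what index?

365

Set n(5n−3)/2 = 332515, giving 5n² − 3n − 665030 = 0.
The discriminant is 9 + 40·332515 = 13300609, and √13300609 = 3647.
So n = (3 + 3647) / 10 = 3650/10 = 365.
Check: 365·(5·365 − 3)/2 = 332515. ✓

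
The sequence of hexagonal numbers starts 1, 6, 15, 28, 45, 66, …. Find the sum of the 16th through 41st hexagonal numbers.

44421

Σ i(2i−1) = 2Σi² − Σi over i = 16..41.
Σi = 861 − 120 = 741 and Σi² = 23821 − 1240 = 22581.
2·22581 − 1·741 = 44421.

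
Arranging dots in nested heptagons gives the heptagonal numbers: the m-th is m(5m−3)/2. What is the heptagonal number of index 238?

141253

The 238th heptagonal number is n(5n−3)/2 with n = 238.
238·(5·238 − 3)/2 = 238·1187/2 = 141253.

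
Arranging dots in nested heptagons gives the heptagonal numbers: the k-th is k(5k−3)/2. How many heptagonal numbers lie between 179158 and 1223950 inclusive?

The n-th heptagonal number is n(5n−3)/2.
Smallest index with value ≥ 179158: n = 268 (giving 179158).
Largest index with value ≤ 1223950: n = 700 (giving 1223950).
Indices 268 through 700: 433 terms.

433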